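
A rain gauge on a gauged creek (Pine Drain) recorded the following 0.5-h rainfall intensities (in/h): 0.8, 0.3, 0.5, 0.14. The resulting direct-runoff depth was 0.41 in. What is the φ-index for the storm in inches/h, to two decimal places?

Only the 3 blocks with intensity above φ contribute runoff: 0.8, 0.3, 0.5 in/h.
Σ(I−φ)·Δt = d  ⇒  (0.8+0.3+0.5 − 3φ)·0.5 = 0.41
φ = (1.600 − 0.41/0.5) / 3 = 0.26 in/h.

φ ≈ 0.26 in/h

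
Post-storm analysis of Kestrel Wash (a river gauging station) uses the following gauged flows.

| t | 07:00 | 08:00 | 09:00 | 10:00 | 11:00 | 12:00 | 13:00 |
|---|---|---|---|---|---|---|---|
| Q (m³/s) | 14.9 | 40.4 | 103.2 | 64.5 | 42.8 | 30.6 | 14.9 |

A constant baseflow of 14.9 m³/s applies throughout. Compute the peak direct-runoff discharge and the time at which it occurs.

Q_p = 88.3 m³/s at t = 09:00

Subtracting baseflow gives direct-runoff ordinates: 0.0, 25.5, 88.3, 49.6, 27.9, 15.7, 0.0 m³/s.
The maximum is 88.3 m³/s, occurring at the reading for t = 09:00.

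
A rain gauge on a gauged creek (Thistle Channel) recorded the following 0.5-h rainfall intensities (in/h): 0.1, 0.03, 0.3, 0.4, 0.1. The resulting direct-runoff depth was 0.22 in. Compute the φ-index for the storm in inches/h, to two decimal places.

Only the 2 blocks with intensity above φ contribute runoff: 0.3, 0.4 in/h.
Σ(I−φ)·Δt = d  ⇒  (0.3+0.4 − 2φ)·0.5 = 0.22
φ = (0.7000 − 0.22/0.5) / 2 = 0.13 in/h.

φ ≈ 0.13 in/h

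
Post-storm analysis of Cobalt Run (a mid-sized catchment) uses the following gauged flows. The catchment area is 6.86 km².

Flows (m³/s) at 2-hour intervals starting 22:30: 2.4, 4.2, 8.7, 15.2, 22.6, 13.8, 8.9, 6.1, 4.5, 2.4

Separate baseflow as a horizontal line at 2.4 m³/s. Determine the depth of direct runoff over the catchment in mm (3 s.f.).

Direct runoff: 0.0, 1.8, 6.3, 12.8, 20.2, 11.4, 6.5, 3.7, 2.1, 0.0 m³/s; ΣQ_DR = 64.80 m³/s.
V = ΣQ_DR · Δt = 64.80 × 7200 s = 4.666 × 10^5 m³.
Over A = 6.86 km², depth = V / A = 68.0 mm.

d ≈ 68.0 mm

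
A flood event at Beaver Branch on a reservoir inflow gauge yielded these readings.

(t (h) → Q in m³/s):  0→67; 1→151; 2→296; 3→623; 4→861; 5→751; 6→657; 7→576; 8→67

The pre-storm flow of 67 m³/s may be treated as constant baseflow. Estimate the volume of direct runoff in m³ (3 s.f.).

Direct-runoff ordinates (Q − Q_b): 0.0, 84.0, 229.0, 556.0, 794.0, 684.0, 590.0, 509.0, 0.0 m³/s.
ΣQ_DR = 3446 m³/s.
With Δt = 1 h = 3600 s, V = ΣQ_DR · Δt = 3446 × 3600 = 1.24 × 10^7 m³.

V ≈ 1.24 × 10^7 m³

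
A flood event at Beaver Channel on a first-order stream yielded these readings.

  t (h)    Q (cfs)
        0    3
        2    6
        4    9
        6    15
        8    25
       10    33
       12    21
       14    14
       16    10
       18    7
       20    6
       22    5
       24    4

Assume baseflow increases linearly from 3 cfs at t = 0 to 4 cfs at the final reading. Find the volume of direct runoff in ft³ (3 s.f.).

Direct-runoff ordinates (Q − Q_b): 0.00, 2.92, 5.83, 11.75, 21.67, 29.58, 17.50, 10.42, 6.33, 3.25, 2.17, 1.08, 0.00 cfs.
ΣQ_DR = 112.5 cfs.
With Δt = 2 h = 7200 s, V = ΣQ_DR · Δt = 112.5 × 7200 = 8.10 × 10^5 ft³.

V ≈ 8.10 × 10^5 ft³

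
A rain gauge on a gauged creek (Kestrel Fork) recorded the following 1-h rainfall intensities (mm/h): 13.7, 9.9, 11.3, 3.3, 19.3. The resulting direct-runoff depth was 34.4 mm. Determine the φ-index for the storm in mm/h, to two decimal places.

φ ≈ 4.95 mm/h

Only the 4 blocks with intensity above φ contribute runoff: 13.7, 9.9, 11.3, 19.3 mm/h.
Σ(I−φ)·Δt = d  ⇒  (13.7+9.9+11.3+19.3 − 4φ)·1 = 34.4
φ = (54.20 − 34.4/1) / 4 = 4.95 mm/h.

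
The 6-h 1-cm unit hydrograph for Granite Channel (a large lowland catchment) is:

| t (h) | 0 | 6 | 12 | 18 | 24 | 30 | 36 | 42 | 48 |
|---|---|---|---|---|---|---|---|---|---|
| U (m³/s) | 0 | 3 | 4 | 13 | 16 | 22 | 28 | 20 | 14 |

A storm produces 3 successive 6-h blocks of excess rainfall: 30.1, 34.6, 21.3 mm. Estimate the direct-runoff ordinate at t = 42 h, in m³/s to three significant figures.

Q ≈ 204 m³/s

By discrete convolution, Q_j = Σ (P_i / 10 mm) · U_{j−i}.
At t = 42 h (j=7): Q = (30.1/10)·20 + (34.6/10)·28 + (21.3/10)·22 = 204 m³/s.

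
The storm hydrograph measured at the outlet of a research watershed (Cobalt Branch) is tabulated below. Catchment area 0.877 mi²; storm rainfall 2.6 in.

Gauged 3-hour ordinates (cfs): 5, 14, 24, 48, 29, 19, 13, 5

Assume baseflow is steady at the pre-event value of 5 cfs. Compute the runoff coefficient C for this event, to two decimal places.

ΣQ_DR = 117.0 cfs; V = ΣQ_DR·Δt = 1.264 × 10^6 ft³.
Runoff depth d = V / A = 0.6202 in.
C = d / P = 0.6202 / 2.6 = 0.24.

C ≈ 0.24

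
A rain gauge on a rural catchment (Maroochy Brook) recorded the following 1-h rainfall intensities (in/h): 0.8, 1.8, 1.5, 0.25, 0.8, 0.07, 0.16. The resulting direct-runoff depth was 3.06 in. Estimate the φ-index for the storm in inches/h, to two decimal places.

Only the 4 blocks with intensity above φ contribute runoff: 0.8, 1.8, 1.5, 0.8 in/h.
Σ(I−φ)·Δt = d  ⇒  (0.8+1.8+1.5+0.8 − 4φ)·1 = 3.06
φ = (4.900 − 3.06/1) / 4 = 0.46 in/h.

φ ≈ 0.46 in/h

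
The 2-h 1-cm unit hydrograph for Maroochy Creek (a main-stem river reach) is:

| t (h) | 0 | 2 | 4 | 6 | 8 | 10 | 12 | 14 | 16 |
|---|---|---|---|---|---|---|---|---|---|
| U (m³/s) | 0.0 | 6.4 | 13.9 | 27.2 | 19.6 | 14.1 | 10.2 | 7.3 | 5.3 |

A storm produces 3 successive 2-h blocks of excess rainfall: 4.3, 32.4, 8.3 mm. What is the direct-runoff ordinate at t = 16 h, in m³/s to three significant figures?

Q ≈ 34.4 m³/s

By discrete convolution, Q_j = Σ (P_i / 10 mm) · U_{j−i}.
At t = 16 h (j=8): Q = (4.3/10)·5.3 + (32.4/10)·7.3 + (8.3/10)·10.2 = 34.4 m³/s.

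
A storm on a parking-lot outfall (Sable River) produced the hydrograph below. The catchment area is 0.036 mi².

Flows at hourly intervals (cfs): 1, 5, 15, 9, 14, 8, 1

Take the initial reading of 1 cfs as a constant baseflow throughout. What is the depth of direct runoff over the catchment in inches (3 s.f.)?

d ≈ 1.98 in

Direct runoff: 0.0, 4.0, 14.0, 8.0, 13.0, 7.0, 0.0 cfs; ΣQ_DR = 46.00 cfs.
V = ΣQ_DR · Δt = 46.00 × 3600 s = 1.656 × 10^5 ft³.
Over A = 0.036 mi², depth = V / A = 1.98 in.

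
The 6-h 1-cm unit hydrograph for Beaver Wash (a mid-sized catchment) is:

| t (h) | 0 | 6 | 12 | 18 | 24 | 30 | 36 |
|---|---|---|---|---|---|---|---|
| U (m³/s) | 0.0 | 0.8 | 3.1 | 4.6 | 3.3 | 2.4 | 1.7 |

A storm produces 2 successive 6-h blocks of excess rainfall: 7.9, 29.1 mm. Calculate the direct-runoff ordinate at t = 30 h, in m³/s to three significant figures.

By discrete convolution, Q_j = Σ (P_i / 10 mm) · U_{j−i}.
At t = 30 h (j=5): Q = (7.9/10)·2.4 + (29.1/10)·3.3 = 11.5 m³/s.

Q ≈ 11.5 m³/s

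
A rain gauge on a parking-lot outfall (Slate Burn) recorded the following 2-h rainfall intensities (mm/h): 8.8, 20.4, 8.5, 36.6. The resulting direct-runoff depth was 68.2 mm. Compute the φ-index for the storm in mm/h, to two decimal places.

Only the 2 blocks with intensity above φ contribute runoff: 20.4, 36.6 mm/h.
Σ(I−φ)·Δt = d  ⇒  (20.4+36.6 − 2φ)·2 = 68.2
φ = (57.00 − 68.2/2) / 2 = 11.45 mm/h.

φ ≈ 11.45 mm/h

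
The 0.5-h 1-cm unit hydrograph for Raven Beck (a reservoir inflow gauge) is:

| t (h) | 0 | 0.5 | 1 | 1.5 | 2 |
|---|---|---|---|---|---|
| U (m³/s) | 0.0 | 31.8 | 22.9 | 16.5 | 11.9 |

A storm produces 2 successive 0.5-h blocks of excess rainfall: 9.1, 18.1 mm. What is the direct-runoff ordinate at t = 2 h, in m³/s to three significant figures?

Q ≈ 40.7 m³/s

By discrete convolution, Q_j = Σ (P_i / 10 mm) · U_{j−i}.
At t = 2 h (j=4): Q = (9.1/10)·11.9 + (18.1/10)·16.5 = 40.7 m³/s.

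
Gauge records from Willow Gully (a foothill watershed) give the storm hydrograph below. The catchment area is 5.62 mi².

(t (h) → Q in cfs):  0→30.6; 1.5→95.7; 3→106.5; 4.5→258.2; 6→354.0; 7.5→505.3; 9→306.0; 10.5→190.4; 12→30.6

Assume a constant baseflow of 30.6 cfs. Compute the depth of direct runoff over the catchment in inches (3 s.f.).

d ≈ 0.663 in

Direct runoff: 0.0, 65.1, 75.9, 227.6, 323.4, 474.7, 275.4, 159.8, 0.0 cfs; ΣQ_DR = 1602 cfs.
V = ΣQ_DR · Δt = 1602 × 5400 s = 8.650 × 10^6 ft³.
Over A = 5.62 mi², depth = V / A = 0.663 in.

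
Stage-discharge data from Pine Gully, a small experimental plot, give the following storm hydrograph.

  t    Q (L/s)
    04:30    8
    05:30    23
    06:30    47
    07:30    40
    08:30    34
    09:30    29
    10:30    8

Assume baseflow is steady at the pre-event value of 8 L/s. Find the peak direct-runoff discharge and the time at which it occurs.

Q_p = 39.0 L/s at t = 06:30

Subtracting baseflow gives direct-runoff ordinates: 0.0, 15.0, 39.0, 32.0, 26.0, 21.0, 0.0 L/s.
The maximum is 39.0 L/s, occurring at the reading for t = 06:30.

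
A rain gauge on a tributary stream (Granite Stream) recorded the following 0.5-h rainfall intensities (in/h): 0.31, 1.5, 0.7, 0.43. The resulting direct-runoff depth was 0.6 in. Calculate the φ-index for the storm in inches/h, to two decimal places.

Only the 2 blocks with intensity above φ contribute runoff: 1.5, 0.7 in/h.
Σ(I−φ)·Δt = d  ⇒  (1.5+0.7 − 2φ)·0.5 = 0.6
φ = (2.200 − 0.6/0.5) / 2 = 0.50 in/h.

φ ≈ 0.50 in/h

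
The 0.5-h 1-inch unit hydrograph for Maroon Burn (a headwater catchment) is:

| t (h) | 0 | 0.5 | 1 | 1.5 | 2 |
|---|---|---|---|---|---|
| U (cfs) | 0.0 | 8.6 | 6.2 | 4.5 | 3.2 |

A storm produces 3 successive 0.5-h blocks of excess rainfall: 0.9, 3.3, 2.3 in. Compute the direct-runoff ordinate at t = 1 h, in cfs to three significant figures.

By discrete convolution, Q_j = Σ (P_i / 1 in) · U_{j−i}.
At t = 1 h (j=2): Q = (0.9/1)·6.2 + (3.3/1)·8.6 + (2.3/1)·0.0 = 34.0 cfs.

Q ≈ 34.0 cfs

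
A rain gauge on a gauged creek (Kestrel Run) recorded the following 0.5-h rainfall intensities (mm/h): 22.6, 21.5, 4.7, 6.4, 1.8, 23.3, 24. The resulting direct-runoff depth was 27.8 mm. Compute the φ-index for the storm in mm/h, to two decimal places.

φ ≈ 8.95 mm/h

Only the 4 blocks with intensity above φ contribute runoff: 22.6, 21.5, 23.3, 24 mm/h.
Σ(I−φ)·Δt = d  ⇒  (22.6+21.5+23.3+24 − 4φ)·0.5 = 27.8
φ = (91.40 − 27.8/0.5) / 4 = 8.95 mm/h.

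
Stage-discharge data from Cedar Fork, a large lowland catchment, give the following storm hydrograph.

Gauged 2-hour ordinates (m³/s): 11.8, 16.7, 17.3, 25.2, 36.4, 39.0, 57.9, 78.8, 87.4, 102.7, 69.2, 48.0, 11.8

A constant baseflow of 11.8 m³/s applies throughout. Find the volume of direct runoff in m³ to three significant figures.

V ≈ 3.23 × 10^6 m³

Direct-runoff ordinates (Q − Q_b): 0.0, 4.9, 5.5, 13.4, 24.6, 27.2, 46.1, 67.0, 75.6, 90.9, 57.4, 36.2, 0.0 m³/s.
ΣQ_DR = 448.8 m³/s.
With Δt = 2 h = 7200 s, V = ΣQ_DR · Δt = 448.8 × 7200 = 3.23 × 10^6 m³.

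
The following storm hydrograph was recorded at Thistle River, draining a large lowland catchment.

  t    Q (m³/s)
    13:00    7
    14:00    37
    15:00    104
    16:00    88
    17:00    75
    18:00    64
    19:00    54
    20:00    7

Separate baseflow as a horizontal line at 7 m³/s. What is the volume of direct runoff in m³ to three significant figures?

V ≈ 1.37 × 10^6 m³

Direct-runoff ordinates (Q − Q_b): 0.0, 30.0, 97.0, 81.0, 68.0, 57.0, 47.0, 0.0 m³/s.
ΣQ_DR = 380.0 m³/s.
With Δt = 1 h = 3600 s, V = ΣQ_DR · Δt = 380.0 × 3600 = 1.37 × 10^6 m³.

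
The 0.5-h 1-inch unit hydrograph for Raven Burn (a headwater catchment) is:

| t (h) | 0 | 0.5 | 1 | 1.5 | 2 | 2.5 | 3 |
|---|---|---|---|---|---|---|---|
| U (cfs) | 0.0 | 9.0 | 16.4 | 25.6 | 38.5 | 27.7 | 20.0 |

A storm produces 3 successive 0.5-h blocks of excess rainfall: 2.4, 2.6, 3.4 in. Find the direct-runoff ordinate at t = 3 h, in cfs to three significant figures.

Q ≈ 251 cfs

By discrete convolution, Q_j = Σ (P_i / 1 in) · U_{j−i}.
At t = 3 h (j=6): Q = (2.4/1)·20.0 + (2.6/1)·27.7 + (3.4/1)·38.5 = 251 cfs.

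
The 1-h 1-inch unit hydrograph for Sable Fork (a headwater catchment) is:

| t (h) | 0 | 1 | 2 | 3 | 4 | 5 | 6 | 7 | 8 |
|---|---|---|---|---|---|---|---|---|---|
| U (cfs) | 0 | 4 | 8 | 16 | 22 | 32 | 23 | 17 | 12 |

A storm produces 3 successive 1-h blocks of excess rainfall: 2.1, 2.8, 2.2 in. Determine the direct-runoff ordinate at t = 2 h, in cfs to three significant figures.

By discrete convolution, Q_j = Σ (P_i / 1 in) · U_{j−i}.
At t = 2 h (j=2): Q = (2.1/1)·8 + (2.8/1)·4 + (2.2/1)·0 = 28.0 cfs.

Q ≈ 28.0 cfs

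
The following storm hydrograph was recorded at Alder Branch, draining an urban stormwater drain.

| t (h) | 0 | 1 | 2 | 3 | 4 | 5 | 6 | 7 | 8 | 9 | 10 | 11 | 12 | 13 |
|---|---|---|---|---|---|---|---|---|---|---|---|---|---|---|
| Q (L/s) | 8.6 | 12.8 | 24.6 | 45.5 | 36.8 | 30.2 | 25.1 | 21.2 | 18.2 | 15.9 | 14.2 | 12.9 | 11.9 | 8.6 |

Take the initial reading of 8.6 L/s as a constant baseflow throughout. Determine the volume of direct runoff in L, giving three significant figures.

Direct-runoff ordinates (Q − Q_b): 0.0, 4.2, 16.0, 36.9, 28.2, 21.6, 16.5, 12.6, 9.6, 7.3, 5.6, 4.3, 3.3, 0.0 L/s.
ΣQ_DR = 166.1 L/s.
With Δt = 1 h = 3600 s, V = ΣQ_DR · Δt = 166.1 × 3600 = 5.98 × 10^5 L.

V ≈ 5.98 × 10^5 L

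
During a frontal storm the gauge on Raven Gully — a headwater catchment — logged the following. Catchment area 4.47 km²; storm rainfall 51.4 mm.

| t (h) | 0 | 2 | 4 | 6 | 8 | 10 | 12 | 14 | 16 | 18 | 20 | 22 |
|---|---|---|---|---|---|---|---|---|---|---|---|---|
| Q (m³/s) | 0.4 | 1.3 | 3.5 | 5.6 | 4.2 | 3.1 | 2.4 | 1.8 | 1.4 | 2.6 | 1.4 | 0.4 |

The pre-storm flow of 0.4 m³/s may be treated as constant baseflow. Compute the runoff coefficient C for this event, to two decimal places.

ΣQ_DR = 23.30 m³/s; V = ΣQ_DR·Δt = 1.678 × 10^5 m³.
Runoff depth d = V / A = 37.53 mm.
C = d / P = 37.53 / 51.4 = 0.73.

C ≈ 0.73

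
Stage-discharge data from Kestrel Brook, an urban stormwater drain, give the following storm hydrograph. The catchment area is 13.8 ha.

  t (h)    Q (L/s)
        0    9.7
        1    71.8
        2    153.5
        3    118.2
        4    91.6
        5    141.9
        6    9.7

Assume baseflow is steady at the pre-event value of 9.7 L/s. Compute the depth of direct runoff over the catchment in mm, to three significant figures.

d ≈ 13.8 mm

Direct runoff: 0.0, 62.1, 143.8, 108.5, 81.9, 132.2, 0.0 L/s; ΣQ_DR = 528.5 L/s.
V = ΣQ_DR · Δt = 528.5 × 3600 s = 1.903 × 10^6 L.
Over A = 13.8 ha, depth = V / A = 13.8 mm.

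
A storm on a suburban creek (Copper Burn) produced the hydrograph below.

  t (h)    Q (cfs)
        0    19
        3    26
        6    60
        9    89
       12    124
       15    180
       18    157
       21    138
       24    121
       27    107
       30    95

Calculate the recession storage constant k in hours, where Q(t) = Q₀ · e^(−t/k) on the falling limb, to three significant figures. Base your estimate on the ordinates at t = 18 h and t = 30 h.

k ≈ 23.9 h

On the falling limb, Q drops from 157 to 95 cfs between t = 18 h and t = 30 h (Δt = 12 h).
k = −Δt / ln(Q₂/Q₁) = −12 / ln(95/157) = 23.9 h.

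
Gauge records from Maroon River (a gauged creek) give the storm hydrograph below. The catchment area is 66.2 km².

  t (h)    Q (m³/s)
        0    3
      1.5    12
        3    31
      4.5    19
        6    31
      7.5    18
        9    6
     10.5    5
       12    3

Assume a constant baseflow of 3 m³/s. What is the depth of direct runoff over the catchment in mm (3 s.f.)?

Direct runoff: 0.0, 9.0, 28.0, 16.0, 28.0, 15.0, 3.0, 2.0, 0.0 m³/s; ΣQ_DR = 101.0 m³/s.
V = ΣQ_DR · Δt = 101.0 × 5400 s = 5.454 × 10^5 m³.
Over A = 66.2 km², depth = V / A = 8.24 mm.

d ≈ 8.24 mm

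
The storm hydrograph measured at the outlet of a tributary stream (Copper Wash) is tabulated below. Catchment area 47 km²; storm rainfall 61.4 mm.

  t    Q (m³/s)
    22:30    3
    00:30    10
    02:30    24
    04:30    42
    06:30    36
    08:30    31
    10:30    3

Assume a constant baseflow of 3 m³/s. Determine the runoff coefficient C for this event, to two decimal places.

ΣQ_DR = 128.0 m³/s; V = ΣQ_DR·Δt = 9.216 × 10^5 m³.
Runoff depth d = V / A = 19.61 mm.
C = d / P = 19.61 / 61.4 = 0.32.

C ≈ 0.32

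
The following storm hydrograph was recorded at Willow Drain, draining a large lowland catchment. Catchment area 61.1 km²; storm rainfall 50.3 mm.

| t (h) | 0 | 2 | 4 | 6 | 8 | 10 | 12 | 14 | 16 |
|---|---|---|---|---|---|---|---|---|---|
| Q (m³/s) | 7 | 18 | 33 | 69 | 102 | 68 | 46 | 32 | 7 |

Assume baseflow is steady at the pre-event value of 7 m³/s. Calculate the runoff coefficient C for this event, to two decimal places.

C ≈ 0.75

ΣQ_DR = 319.0 m³/s; V = ΣQ_DR·Δt = 2.297 × 10^6 m³.
Runoff depth d = V / A = 37.59 mm.
C = d / P = 37.59 / 50.3 = 0.75.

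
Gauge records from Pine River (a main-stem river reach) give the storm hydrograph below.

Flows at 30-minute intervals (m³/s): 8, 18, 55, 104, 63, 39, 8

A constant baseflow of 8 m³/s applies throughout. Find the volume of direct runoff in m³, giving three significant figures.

Direct-runoff ordinates (Q − Q_b): 0.0, 10.0, 47.0, 96.0, 55.0, 31.0, 0.0 m³/s.
ΣQ_DR = 239.0 m³/s.
With Δt = 0.5 h = 1800 s, V = ΣQ_DR · Δt = 239.0 × 1800 = 4.30 × 10^5 m³.

V ≈ 4.30 × 10^5 m³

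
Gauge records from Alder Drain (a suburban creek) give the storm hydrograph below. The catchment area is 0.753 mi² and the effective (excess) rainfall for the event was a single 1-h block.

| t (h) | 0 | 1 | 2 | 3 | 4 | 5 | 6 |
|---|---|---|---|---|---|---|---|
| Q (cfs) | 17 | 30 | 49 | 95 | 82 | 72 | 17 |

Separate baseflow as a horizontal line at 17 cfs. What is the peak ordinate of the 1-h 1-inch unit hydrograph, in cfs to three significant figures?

U_p ≈ 156 cfs

Direct runoff: 0.0, 13.0, 32.0, 78.0, 65.0, 55.0, 0.0 cfs; ΣQ_DR = 243.0 cfs, peak = 78.0 cfs.
Runoff depth d = ΣQ_DR·Δt / A = 243.0 × 3600 / (0.753 mi²) = 0.5001 in.
The 1-inch UH is the DRH scaled by (1 in)/d, so U_p = 78.0 × 1/0.5001 = 156 cfs.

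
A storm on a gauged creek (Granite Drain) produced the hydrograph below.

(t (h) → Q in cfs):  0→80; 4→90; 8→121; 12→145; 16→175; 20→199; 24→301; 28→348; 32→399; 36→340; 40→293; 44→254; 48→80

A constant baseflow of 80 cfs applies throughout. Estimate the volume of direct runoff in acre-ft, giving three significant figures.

Direct-runoff ordinates (Q − Q_b): 0.0, 10.0, 41.0, 65.0, 95.0, 119.0, 221.0, 268.0, 319.0, 260.0, 213.0, 174.0, 0.0 cfs.
ΣQ_DR = 1785 cfs.
With Δt = 4 h = 14400 s, V = ΣQ_DR · Δt = 1785 × 14400 = 2.57 × 10^7 ft³ = 590 acre-ft.

V ≈ 590 acre-ft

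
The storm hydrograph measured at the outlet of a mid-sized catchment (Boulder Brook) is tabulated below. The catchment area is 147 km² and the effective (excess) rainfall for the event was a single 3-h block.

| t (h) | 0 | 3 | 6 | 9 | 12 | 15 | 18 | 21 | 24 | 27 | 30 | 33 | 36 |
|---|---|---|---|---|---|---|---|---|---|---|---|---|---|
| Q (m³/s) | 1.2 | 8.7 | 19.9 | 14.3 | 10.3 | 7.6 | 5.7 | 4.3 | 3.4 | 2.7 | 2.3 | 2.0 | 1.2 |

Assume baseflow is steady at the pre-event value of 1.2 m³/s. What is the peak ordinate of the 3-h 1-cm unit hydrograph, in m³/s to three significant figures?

Direct runoff: 0.0, 7.5, 18.7, 13.1, 9.1, 6.4, 4.5, 3.1, 2.2, 1.5, 1.1, 0.8, 0.0 m³/s; ΣQ_DR = 68.00 m³/s, peak = 18.7 m³/s.
Runoff depth d = ΣQ_DR·Δt / A = 68.00 × 10800 / (147 km²) = 4.996 mm.
The 1-cm UH is the DRH scaled by (10 mm)/d, so U_p = 18.7 × 10/4.996 = 37.4 m³/s.

U_p ≈ 37.4 m³/s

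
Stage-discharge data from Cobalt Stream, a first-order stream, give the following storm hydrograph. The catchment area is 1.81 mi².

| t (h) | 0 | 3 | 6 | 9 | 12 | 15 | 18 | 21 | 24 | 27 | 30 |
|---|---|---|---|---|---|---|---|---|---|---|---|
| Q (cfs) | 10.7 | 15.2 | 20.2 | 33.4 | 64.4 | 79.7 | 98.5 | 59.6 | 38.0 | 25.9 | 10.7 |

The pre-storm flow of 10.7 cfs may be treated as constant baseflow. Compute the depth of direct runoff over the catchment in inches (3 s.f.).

d ≈ 0.870 in

Direct runoff: 0.0, 4.5, 9.5, 22.7, 53.7, 69.0, 87.8, 48.9, 27.3, 15.2, 0.0 cfs; ΣQ_DR = 338.6 cfs.
V = ΣQ_DR · Δt = 338.6 × 10800 s = 3.657 × 10^6 ft³.
Over A = 1.81 mi², depth = V / A = 0.870 in.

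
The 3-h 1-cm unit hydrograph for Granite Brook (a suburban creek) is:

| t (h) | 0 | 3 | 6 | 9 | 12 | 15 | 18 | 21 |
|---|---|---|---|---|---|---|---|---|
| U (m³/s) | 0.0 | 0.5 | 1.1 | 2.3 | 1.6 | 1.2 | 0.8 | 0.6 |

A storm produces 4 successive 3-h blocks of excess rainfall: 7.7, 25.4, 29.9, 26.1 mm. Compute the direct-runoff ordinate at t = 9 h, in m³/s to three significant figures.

By discrete convolution, Q_j = Σ (P_i / 10 mm) · U_{j−i}.
At t = 9 h (j=3): Q = (7.7/10)·2.3 + (25.4/10)·1.1 + (29.9/10)·0.5 + (26.1/10)·0.0 = 6.06 m³/s.

Q ≈ 6.06 m³/s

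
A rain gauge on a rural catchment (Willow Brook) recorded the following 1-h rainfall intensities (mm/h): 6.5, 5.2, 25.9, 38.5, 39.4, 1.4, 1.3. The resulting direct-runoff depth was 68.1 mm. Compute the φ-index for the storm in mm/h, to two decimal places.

Only the 3 blocks with intensity above φ contribute runoff: 25.9, 38.5, 39.4 mm/h.
Σ(I−φ)·Δt = d  ⇒  (25.9+38.5+39.4 − 3φ)·1 = 68.1
φ = (103.8 − 68.1/1) / 3 = 11.90 mm/h.

φ ≈ 11.90 mm/h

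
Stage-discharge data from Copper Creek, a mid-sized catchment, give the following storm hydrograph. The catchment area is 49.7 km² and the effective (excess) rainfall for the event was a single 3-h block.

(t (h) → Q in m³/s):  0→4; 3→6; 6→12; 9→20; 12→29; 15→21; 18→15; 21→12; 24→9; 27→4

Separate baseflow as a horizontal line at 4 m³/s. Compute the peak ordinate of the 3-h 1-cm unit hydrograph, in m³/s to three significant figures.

Direct runoff: 0.0, 2.0, 8.0, 16.0, 25.0, 17.0, 11.0, 8.0, 5.0, 0.0 m³/s; ΣQ_DR = 92.00 m³/s, peak = 25.0 m³/s.
Runoff depth d = ΣQ_DR·Δt / A = 92.00 × 10800 / (49.7 km²) = 19.99 mm.
The 1-cm UH is the DRH scaled by (10 mm)/d, so U_p = 25.0 × 10/19.99 = 12.5 m³/s.

U_p ≈ 12.5 m³/s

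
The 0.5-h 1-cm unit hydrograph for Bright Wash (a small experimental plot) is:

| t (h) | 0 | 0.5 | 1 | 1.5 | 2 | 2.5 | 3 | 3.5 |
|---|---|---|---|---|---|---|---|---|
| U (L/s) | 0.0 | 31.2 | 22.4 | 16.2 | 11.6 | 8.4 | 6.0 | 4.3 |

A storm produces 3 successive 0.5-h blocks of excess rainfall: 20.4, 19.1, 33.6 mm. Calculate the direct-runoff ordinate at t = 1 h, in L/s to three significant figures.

By discrete convolution, Q_j = Σ (P_i / 10 mm) · U_{j−i}.
At t = 1 h (j=2): Q = (20.4/10)·22.4 + (19.1/10)·31.2 + (33.6/10)·0.0 = 105 L/s.

Q ≈ 105 L/s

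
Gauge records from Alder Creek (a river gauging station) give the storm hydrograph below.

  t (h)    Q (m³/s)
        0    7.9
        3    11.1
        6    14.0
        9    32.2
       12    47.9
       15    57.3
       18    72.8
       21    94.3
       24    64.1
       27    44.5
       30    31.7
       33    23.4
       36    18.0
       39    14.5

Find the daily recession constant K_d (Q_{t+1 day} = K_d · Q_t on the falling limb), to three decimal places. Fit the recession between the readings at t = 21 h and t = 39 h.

Between t = 21 h and t = 39 h the flow falls from 94.3 to 14.5 m³/s over 6×3 h = 18 h.
Per-interval ratio K = (14.5/94.3)^(1/6) = 0.7319; K_d = K^(24/3) = 0.082.

K_d ≈ 0.082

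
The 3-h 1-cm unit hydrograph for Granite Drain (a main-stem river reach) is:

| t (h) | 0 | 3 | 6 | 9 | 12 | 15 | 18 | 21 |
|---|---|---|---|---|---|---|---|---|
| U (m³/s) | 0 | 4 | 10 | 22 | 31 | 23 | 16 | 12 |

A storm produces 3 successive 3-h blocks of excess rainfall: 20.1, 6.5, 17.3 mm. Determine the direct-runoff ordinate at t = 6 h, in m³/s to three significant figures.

Q ≈ 22.7 m³/s

By discrete convolution, Q_j = Σ (P_i / 10 mm) · U_{j−i}.
At t = 6 h (j=2): Q = (20.1/10)·10 + (6.5/10)·4 + (17.3/10)·0 = 22.7 m³/s.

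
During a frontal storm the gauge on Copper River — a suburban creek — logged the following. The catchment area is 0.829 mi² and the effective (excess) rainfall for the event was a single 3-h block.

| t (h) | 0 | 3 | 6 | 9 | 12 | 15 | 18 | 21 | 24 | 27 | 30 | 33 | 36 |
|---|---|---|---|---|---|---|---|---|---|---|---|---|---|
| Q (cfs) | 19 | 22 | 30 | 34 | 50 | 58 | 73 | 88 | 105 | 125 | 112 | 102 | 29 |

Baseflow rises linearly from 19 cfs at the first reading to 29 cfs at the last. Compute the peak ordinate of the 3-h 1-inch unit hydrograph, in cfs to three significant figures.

U_p ≈ 32.8 cfs

Direct runoff: 0.00, 2.17, 9.33, 12.50, 27.67, 34.83, 49.00, 63.17, 79.33, 98.50, 84.67, 73.83, 0.00 cfs; ΣQ_DR = 535.0 cfs, peak = 98.50 cfs.
Runoff depth d = ΣQ_DR·Δt / A = 535.0 × 10800 / (0.829 mi²) = 3.000 in.
The 1-inch UH is the DRH scaled by (1 in)/d, so U_p = 98.50 × 1/3.000 = 32.8 cfs.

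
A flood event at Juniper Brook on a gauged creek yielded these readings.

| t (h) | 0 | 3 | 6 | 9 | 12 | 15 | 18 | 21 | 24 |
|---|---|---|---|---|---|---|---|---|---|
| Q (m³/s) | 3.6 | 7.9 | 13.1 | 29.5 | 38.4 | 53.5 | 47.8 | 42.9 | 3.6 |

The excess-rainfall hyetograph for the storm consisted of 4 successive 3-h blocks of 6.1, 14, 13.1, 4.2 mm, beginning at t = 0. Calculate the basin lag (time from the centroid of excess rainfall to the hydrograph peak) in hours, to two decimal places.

t_L ≈ 9.26 h

Centroid of excess rainfall: t_c = Σ P_i·t̄_i / ΣP_i = 5.7353 h (block centres at 1.5, 4.5, 7.5, 10.5 h).
Hydrograph peak occurs at t = 15 h, so basin lag t_L = 15 − 5.7353 = 9.26 h.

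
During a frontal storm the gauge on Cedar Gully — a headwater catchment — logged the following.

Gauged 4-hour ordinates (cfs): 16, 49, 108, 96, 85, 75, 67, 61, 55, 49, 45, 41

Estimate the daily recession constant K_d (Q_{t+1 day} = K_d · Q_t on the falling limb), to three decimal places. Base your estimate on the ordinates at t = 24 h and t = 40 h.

Between t = 24 h and t = 40 h the flow falls from 67 to 45 cfs over 4×4 h = 16 h.
Per-interval ratio K = (45/67)^(1/4) = 0.9053; K_d = K^(24/4) = 0.550.

K_d ≈ 0.550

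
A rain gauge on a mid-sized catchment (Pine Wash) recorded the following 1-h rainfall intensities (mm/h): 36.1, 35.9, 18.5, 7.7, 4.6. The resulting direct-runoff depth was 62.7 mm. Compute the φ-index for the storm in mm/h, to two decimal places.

φ ≈ 9.27 mm/h

Only the 3 blocks with intensity above φ contribute runoff: 36.1, 35.9, 18.5 mm/h.
Σ(I−φ)·Δt = d  ⇒  (36.1+35.9+18.5 − 3φ)·1 = 62.7
φ = (90.50 − 62.7/1) / 3 = 9.27 mm/h.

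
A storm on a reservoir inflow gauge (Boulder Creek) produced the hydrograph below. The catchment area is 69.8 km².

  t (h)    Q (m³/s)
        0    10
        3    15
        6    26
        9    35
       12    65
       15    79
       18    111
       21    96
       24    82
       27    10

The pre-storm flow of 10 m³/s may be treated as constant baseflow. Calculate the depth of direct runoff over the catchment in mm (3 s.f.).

d ≈ 66.4 mm

Direct runoff: 0.0, 5.0, 16.0, 25.0, 55.0, 69.0, 101.0, 86.0, 72.0, 0.0 m³/s; ΣQ_DR = 429.0 m³/s.
V = ΣQ_DR · Δt = 429.0 × 10800 s = 4.633 × 10^6 m³.
Over A = 69.8 km², depth = V / A = 66.4 mm.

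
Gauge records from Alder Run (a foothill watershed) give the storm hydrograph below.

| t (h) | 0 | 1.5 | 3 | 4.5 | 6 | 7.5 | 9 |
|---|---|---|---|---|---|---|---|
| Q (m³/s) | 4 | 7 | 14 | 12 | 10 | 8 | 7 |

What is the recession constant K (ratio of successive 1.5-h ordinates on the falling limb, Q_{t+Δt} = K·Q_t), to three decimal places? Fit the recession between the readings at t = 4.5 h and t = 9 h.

K ≈ 0.836

Using the recession-limb readings at t = 4.5 h and t = 9 h: Q falls from 12 to 7 m³/s over 3 intervals.
K = (Q₂/Q₁)^(1/3) = (7/12)^(1/3) = 0.836.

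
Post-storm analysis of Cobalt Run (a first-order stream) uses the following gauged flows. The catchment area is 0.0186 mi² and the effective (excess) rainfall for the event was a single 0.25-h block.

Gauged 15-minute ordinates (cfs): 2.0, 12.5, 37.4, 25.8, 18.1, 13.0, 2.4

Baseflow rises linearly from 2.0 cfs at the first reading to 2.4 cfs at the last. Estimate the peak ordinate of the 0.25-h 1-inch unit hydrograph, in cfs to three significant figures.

U_p ≈ 17.7 cfs

Direct runoff: 0.00, 10.43, 35.27, 23.60, 15.83, 10.67, 0.00 cfs; ΣQ_DR = 95.80 cfs, peak = 35.27 cfs.
Runoff depth d = ΣQ_DR·Δt / A = 95.80 × 900 / (0.0186 mi²) = 1.995 in.
The 1-inch UH is the DRH scaled by (1 in)/d, so U_p = 35.27 × 1/1.995 = 17.7 cfs.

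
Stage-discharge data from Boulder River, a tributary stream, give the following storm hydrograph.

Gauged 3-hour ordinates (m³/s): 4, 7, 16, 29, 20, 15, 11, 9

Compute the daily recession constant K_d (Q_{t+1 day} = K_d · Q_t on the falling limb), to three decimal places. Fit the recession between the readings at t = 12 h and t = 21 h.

Between t = 12 h and t = 21 h the flow falls from 20 to 9 m³/s over 3×3 h = 9 h.
Per-interval ratio K = (9/20)^(1/3) = 0.7663; K_d = K^(24/3) = 0.119.

K_d ≈ 0.119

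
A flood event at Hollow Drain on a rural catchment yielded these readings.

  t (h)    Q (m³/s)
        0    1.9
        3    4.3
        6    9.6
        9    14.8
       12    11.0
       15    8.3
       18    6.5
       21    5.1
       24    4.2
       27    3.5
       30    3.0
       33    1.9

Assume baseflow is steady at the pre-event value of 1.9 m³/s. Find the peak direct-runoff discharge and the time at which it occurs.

Q_p = 12.9 m³/s at t = 9 h

Subtracting baseflow gives direct-runoff ordinates: 0.0, 2.4, 7.7, 12.9, 9.1, 6.4, 4.6, 3.2, 2.3, 1.6, 1.1, 0.0 m³/s.
The maximum is 12.9 m³/s, occurring at the reading for t = 9 h.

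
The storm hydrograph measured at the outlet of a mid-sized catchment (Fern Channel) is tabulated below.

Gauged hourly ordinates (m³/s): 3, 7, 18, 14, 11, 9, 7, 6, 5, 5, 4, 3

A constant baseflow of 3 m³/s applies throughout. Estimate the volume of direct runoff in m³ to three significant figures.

V ≈ 2.02 × 10^5 m³

Direct-runoff ordinates (Q − Q_b): 0.0, 4.0, 15.0, 11.0, 8.0, 6.0, 4.0, 3.0, 2.0, 2.0, 1.0, 0.0 m³/s.
ΣQ_DR = 56.00 m³/s.
With Δt = 1 h = 3600 s, V = ΣQ_DR · Δt = 56.00 × 3600 = 2.02 × 10^5 m³.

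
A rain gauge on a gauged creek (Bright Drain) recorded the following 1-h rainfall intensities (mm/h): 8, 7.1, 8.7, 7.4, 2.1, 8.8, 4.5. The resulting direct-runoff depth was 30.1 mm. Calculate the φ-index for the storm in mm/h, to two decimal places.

φ ≈ 2.40 mm/h

Only the 6 blocks with intensity above φ contribute runoff: 8, 7.1, 8.7, 7.4, 8.8, 4.5 mm/h.
Σ(I−φ)·Δt = d  ⇒  (8+7.1+8.7+7.4+8.8+4.5 − 6φ)·1 = 30.1
φ = (44.50 − 30.1/1) / 6 = 2.40 mm/h.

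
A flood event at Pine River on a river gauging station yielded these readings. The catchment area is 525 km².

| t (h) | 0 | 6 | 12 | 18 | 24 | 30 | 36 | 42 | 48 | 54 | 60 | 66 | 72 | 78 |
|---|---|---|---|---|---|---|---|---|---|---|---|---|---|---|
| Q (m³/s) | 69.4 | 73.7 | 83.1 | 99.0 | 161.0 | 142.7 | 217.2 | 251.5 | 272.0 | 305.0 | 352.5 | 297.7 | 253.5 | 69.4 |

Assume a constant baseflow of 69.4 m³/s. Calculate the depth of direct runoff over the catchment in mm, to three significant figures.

d ≈ 69.0 mm

Direct runoff: 0.0, 4.3, 13.7, 29.6, 91.6, 73.3, 147.8, 182.1, 202.6, 235.6, 283.1, 228.3, 184.1, 0.0 m³/s; ΣQ_DR = 1676 m³/s.
V = ΣQ_DR · Δt = 1676 × 21600 s = 3.620 × 10^7 m³.
Over A = 525 km², depth = V / A = 69.0 mm.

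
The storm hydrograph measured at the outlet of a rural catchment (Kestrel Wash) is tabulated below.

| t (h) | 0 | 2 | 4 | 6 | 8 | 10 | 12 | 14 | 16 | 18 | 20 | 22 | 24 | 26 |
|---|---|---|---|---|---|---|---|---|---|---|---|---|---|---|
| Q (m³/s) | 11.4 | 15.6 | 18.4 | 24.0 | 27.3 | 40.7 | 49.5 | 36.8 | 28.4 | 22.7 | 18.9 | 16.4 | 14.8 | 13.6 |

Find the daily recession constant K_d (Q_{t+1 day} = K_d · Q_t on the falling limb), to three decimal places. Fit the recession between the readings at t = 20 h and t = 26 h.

K_d ≈ 0.268

Between t = 20 h and t = 26 h the flow falls from 18.9 to 13.6 m³/s over 3×2 h = 6 h.
Per-interval ratio K = (13.6/18.9)^(1/3) = 0.8961; K_d = K^(24/2) = 0.268.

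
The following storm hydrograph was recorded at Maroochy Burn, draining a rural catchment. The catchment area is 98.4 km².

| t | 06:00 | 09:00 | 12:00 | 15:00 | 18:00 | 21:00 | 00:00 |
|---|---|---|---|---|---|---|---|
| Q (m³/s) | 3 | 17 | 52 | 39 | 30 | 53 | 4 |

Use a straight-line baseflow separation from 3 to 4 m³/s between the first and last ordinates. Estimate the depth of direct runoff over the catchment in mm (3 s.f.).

Direct runoff: 0.00, 13.83, 48.67, 35.50, 26.33, 49.17, 0.00 m³/s; ΣQ_DR = 173.5 m³/s.
V = ΣQ_DR · Δt = 173.5 × 10800 s = 1.874 × 10^6 m³.
Over A = 98.4 km², depth = V / A = 19.0 mm.

d ≈ 19.0 mm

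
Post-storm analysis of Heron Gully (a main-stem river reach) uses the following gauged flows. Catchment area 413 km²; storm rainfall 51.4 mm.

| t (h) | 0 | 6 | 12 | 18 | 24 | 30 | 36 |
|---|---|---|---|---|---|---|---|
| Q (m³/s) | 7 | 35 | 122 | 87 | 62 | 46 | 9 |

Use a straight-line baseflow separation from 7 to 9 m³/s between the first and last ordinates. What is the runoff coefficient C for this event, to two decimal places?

C ≈ 0.32

ΣQ_DR = 312.0 m³/s; V = ΣQ_DR·Δt = 6.739 × 10^6 m³.
Runoff depth d = V / A = 16.32 mm.
C = d / P = 16.32 / 51.4 = 0.32.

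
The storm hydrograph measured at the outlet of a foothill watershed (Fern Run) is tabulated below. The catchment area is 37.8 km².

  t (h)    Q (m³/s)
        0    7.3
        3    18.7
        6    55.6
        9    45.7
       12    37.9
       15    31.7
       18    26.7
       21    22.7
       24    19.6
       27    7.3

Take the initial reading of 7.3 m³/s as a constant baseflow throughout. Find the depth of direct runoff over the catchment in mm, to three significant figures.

Direct runoff: 0.0, 11.4, 48.3, 38.4, 30.6, 24.4, 19.4, 15.4, 12.3, 0.0 m³/s; ΣQ_DR = 200.2 m³/s.
V = ΣQ_DR · Δt = 200.2 × 10800 s = 2.162 × 10^6 m³.
Over A = 37.8 km², depth = V / A = 57.2 mm.

d ≈ 57.2 mm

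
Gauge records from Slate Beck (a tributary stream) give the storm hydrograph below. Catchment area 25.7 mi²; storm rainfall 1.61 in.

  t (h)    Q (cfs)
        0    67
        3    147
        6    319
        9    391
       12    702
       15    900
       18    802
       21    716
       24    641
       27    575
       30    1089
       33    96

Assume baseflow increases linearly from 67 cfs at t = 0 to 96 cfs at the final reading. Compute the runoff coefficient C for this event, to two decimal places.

C ≈ 0.61

ΣQ_DR = 5467 cfs; V = ΣQ_DR·Δt = 5.904 × 10^7 ft³.
Runoff depth d = V / A = 0.9889 in.
C = d / P = 0.9889 / 1.61 = 0.61.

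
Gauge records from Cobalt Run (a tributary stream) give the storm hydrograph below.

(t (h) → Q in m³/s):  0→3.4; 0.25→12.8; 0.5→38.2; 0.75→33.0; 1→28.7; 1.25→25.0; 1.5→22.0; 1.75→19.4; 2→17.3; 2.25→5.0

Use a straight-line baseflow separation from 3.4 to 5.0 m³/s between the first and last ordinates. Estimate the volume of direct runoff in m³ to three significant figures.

Direct-runoff ordinates (Q − Q_b): 0.00, 9.22, 34.44, 29.07, 24.59, 20.71, 17.53, 14.76, 12.48, 0.00 m³/s.
ΣQ_DR = 162.8 m³/s.
With Δt = 0.25 h = 900 s, V = ΣQ_DR · Δt = 162.8 × 900 = 1.47 × 10^5 m³.

V ≈ 1.47 × 10^5 m³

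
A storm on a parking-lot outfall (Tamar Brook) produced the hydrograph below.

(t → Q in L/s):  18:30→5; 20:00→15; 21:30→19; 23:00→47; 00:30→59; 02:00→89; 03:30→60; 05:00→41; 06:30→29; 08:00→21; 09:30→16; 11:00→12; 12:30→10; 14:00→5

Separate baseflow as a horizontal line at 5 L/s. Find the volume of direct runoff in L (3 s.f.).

Direct-runoff ordinates (Q − Q_b): 0.0, 10.0, 14.0, 42.0, 54.0, 84.0, 55.0, 36.0, 24.0, 16.0, 11.0, 7.0, 5.0, 0.0 L/s.
ΣQ_DR = 358.0 L/s.
With Δt = 1.5 h = 5400 s, V = ΣQ_DR · Δt = 358.0 × 5400 = 1.93 × 10^6 L.

V ≈ 1.93 × 10^6 L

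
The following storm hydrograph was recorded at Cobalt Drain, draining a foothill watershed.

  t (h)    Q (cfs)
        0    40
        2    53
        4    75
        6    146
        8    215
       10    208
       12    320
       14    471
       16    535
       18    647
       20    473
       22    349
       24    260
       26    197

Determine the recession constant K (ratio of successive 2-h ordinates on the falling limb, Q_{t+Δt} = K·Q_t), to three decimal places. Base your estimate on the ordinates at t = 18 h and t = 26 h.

Using the recession-limb readings at t = 18 h and t = 26 h: Q falls from 647 to 197 cfs over 4 intervals.
K = (Q₂/Q₁)^(1/4) = (197/647)^(1/4) = 0.743.

K ≈ 0.743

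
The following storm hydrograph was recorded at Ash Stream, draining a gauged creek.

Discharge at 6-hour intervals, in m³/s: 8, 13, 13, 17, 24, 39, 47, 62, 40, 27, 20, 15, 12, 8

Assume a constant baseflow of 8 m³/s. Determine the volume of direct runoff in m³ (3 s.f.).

Direct-runoff ordinates (Q − Q_b): 0.0, 5.0, 5.0, 9.0, 16.0, 31.0, 39.0, 54.0, 32.0, 19.0, 12.0, 7.0, 4.0, 0.0 m³/s.
ΣQ_DR = 233.0 m³/s.
With Δt = 6 h = 21600 s, V = ΣQ_DR · Δt = 233.0 × 21600 = 5.03 × 10^6 m³.

V ≈ 5.03 × 10^6 m³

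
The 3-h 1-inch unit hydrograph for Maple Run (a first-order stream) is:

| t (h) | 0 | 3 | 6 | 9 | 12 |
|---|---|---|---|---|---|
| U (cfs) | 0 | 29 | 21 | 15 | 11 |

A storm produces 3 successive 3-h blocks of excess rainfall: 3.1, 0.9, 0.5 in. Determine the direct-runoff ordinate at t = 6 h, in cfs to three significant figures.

Q ≈ 91.2 cfs

By discrete convolution, Q_j = Σ (P_i / 1 in) · U_{j−i}.
At t = 6 h (j=2): Q = (3.1/1)·21 + (0.9/1)·29 + (0.5/1)·0 = 91.2 cfs.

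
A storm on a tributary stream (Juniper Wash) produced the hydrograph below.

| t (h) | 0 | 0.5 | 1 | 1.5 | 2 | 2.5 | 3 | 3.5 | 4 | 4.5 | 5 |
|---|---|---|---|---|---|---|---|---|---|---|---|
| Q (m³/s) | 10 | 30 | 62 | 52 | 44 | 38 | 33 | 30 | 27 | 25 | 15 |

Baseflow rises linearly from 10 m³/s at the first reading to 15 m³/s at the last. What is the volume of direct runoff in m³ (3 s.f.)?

Direct-runoff ordinates (Q − Q_b): 0.00, 19.50, 51.00, 40.50, 32.00, 25.50, 20.00, 16.50, 13.00, 10.50, 0.00 m³/s.
ΣQ_DR = 228.5 m³/s.
With Δt = 0.5 h = 1800 s, V = ΣQ_DR · Δt = 228.5 × 1800 = 4.11 × 10^5 m³.

V ≈ 4.11 × 10^5 m³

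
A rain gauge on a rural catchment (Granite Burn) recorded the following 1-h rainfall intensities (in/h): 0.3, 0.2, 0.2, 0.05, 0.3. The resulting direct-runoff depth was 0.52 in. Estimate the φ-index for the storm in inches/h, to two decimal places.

φ ≈ 0.12 in/h

Only the 4 blocks with intensity above φ contribute runoff: 0.3, 0.2, 0.2, 0.3 in/h.
Σ(I−φ)·Δt = d  ⇒  (0.3+0.2+0.2+0.3 − 4φ)·1 = 0.52
φ = (1.000 − 0.52/1) / 4 = 0.12 in/h.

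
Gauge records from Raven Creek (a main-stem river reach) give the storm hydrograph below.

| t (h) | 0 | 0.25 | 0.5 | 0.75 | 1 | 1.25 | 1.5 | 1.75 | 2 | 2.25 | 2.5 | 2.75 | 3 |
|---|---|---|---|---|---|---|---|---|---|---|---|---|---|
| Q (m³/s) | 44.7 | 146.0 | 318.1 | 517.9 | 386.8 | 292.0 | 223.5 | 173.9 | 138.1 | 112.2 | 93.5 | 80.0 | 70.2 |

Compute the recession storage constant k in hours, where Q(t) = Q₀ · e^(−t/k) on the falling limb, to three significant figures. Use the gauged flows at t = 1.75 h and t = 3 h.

On the falling limb, Q drops from 173.9 to 70.2 m³/s between t = 1.75 h and t = 3 h (Δt = 1.25 h).
k = −Δt / ln(Q₂/Q₁) = −1.25 / ln(70.2/173.9) = 1.38 h.

k ≈ 1.38 h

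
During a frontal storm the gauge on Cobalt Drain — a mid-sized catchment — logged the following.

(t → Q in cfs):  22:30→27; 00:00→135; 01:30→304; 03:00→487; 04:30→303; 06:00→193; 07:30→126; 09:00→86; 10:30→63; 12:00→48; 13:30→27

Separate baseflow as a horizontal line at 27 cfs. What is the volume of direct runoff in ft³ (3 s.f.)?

Direct-runoff ordinates (Q − Q_b): 0.0, 108.0, 277.0, 460.0, 276.0, 166.0, 99.0, 59.0, 36.0, 21.0, 0.0 cfs.
ΣQ_DR = 1502 cfs.
With Δt = 1.5 h = 5400 s, V = ΣQ_DR · Δt = 1502 × 5400 = 8.11 × 10^6 ft³.

V ≈ 8.11 × 10^6 ft³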